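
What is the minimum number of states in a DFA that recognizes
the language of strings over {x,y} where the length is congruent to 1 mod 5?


States track (length) mod 5.
Need 5 states: one per remainder 0..4; accept = remainder 1.

5


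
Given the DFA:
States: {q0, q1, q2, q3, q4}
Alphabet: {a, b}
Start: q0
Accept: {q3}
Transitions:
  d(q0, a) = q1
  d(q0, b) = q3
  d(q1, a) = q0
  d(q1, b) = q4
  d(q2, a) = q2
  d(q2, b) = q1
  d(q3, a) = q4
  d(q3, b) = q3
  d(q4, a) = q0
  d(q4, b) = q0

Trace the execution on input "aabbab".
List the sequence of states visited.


Input: aabbab
d(q0, a) = q1
d(q1, a) = q0
d(q0, b) = q3
d(q3, b) = q3
d(q3, a) = q4
d(q4, b) = q0


q0 -> q1 -> q0 -> q3 -> q3 -> q4 -> q0


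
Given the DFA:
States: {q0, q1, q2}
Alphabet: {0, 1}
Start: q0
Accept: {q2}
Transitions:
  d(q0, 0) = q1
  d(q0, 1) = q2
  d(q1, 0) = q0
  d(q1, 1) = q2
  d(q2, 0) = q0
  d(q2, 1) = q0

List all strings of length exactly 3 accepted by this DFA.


All strings of length 3: 8 total
Accepted: 3

"001", "101", "111"


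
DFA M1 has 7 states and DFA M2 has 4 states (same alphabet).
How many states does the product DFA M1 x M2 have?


Product construction pairs every M1 state with every M2 state.
7 * 4 = 28

28


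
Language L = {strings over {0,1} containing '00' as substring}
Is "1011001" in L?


'00' occurs at index 4

Yes, "1011001" is in L


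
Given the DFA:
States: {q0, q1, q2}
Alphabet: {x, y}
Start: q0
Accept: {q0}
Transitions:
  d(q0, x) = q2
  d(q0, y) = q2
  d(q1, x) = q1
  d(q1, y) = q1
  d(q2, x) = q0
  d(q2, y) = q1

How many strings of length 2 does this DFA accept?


Enumerating all length-2 strings:
  "xx" -> q0 [accept]
  "xy" -> q1 [reject]
  "yx" -> q0 [accept]
  "yy" -> q1 [reject]

2 out of 4


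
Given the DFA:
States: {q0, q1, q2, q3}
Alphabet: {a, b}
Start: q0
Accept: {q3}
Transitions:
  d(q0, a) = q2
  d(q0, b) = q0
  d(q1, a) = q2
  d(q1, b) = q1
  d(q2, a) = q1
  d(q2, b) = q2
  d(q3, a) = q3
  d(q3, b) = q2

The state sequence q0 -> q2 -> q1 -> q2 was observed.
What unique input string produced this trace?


Trace back each transition to find the symbol:
  q0 --[a]--> q2
  q2 --[a]--> q1
  q1 --[a]--> q2

"aaa"


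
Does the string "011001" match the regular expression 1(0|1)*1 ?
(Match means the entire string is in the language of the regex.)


|string| = 6; first = '0'; last = '1'

No, "011001" does not match 1(0|1)*1


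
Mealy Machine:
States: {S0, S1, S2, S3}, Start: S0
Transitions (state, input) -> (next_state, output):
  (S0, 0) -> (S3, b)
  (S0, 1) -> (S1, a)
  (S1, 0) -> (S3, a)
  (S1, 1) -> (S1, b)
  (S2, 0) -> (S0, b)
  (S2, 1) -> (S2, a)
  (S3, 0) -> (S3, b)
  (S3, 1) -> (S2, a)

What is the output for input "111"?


Step-by-step:
  (S0, 1) -> (S1, a)
  (S1, 1) -> (S1, b)
  (S1, 1) -> (S1, b)

"abb"


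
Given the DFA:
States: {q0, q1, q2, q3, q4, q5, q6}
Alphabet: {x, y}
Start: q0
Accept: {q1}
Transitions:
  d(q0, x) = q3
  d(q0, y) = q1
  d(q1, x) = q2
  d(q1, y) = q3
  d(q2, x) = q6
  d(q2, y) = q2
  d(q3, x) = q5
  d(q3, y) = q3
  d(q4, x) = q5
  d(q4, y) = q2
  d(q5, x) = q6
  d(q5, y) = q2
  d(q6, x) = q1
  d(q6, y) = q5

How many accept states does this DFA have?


Accept states listed: {q1}
Counting: q1(1)

1


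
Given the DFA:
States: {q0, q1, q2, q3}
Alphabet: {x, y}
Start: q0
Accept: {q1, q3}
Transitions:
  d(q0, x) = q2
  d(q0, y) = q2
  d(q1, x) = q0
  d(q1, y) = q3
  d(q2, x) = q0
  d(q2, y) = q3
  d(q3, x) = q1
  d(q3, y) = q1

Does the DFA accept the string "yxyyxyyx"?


Trace: q0 -> q2 -> q0 -> q2 -> q3 -> q1 -> q3 -> q1 -> q0
Final state: q0
Accept states: {q1, q3}

No, rejected (final state q0 is not an accept state)


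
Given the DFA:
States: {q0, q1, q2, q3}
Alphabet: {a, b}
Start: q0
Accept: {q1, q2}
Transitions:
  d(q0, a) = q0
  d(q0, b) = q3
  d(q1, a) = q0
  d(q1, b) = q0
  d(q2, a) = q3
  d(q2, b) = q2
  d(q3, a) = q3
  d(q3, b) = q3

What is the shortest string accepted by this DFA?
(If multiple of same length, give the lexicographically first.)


BFS by string length (lex-first path to each state shown):
  len 0: q0<-""
  len 1: q0<-"a", q3<-"b"
  len 2: q0<-"aa", q3<-"ab"
  len 3: q0<-"aaa", q3<-"aab"
  len 4: q0<-"aaaa", q3<-"aaab"
  len 5: q0<-"aaaaa", q3<-"aaaab"
  len 6: q0<-"aaaaaa", q3<-"aaaaab"
  len 7: q0<-"aaaaaaa", q3<-"aaaaaab"
  len 8: q0<-"aaaaaaaa", q3<-"aaaaaaab"

No string accepted (empty language)


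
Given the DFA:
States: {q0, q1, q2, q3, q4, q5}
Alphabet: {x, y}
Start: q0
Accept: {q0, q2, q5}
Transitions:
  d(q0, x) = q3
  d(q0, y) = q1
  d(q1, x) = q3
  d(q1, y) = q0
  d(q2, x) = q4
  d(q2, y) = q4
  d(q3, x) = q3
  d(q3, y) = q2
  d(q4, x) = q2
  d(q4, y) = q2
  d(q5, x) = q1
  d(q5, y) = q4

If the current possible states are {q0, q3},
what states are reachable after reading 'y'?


Apply transition on 'y' from each current state:
  d(q0, y) = q1
  d(q3, y) = q2

{q1, q2}


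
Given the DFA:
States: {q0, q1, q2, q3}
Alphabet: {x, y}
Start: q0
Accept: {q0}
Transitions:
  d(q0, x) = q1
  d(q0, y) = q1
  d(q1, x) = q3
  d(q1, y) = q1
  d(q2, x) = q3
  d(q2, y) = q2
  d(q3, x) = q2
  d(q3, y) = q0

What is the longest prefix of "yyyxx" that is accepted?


Run the DFA, marking each prefix where the state is accepting:
  "" -> q0 [accept]
  "y" -> q1 [reject]
  "yy" -> q1 [reject]
  "yyy" -> q1 [reject]
  "yyyx" -> q3 [reject]
  "yyyxx" -> q2 [reject]

""


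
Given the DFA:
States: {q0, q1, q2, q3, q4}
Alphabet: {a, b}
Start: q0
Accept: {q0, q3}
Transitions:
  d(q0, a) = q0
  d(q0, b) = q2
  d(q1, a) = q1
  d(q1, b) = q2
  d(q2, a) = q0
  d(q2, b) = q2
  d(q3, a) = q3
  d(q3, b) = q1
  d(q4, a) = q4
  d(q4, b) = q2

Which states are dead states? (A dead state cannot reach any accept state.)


Forward reachability from each state:
  q0 -> reaches accept state q0 (live)
  q1 -> reaches accept state q0 (live)
  q2 -> reaches accept state q0 (live)
  q3 -> reaches accept state q0 (live)
  q4 -> reaches accept state q0 (live)

None (all states can reach an accept state)


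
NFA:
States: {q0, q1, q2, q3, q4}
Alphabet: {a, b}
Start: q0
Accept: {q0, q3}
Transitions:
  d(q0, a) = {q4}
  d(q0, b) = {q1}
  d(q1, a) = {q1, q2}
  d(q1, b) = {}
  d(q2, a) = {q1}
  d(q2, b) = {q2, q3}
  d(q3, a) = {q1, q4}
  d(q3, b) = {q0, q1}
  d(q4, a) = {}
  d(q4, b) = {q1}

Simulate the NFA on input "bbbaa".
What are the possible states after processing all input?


Start: {q0}
  --b--> {q1}
  --b--> {}
  --b--> {}
  --a--> {}
  --a--> {}

{} (empty set, no valid transitions)


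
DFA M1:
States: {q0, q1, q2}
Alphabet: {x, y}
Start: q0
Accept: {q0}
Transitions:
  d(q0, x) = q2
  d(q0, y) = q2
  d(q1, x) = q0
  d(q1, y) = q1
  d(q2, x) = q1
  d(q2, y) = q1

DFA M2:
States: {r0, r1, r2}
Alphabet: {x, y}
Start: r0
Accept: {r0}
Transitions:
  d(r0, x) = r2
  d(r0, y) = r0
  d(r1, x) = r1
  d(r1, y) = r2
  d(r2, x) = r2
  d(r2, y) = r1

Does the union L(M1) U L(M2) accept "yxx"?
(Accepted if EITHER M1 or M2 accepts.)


M1: final=q0 accepted=True
M2: final=r2 accepted=False

Yes, union accepts


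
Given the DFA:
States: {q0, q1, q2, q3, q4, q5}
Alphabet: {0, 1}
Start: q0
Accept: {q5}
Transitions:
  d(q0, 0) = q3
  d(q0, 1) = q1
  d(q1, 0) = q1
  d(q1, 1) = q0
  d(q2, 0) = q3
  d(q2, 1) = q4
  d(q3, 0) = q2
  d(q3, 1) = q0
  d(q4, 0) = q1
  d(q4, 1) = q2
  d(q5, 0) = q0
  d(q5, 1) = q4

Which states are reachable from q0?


BFS from q0:
  layer 0: {q0}
  layer 1: {q1, q3}
  layer 2: {q2}
  layer 3: {q4}

{q0, q1, q2, q3, q4}


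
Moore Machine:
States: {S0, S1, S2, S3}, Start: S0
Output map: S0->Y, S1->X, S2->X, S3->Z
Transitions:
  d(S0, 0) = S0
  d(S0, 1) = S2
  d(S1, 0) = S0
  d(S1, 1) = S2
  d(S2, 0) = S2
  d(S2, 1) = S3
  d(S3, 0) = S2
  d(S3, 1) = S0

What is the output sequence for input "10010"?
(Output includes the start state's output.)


Start: S0 (output Y)
  --1--> S2 (output X)
  --0--> S2 (output X)
  --0--> S2 (output X)
  --1--> S3 (output Z)
  --0--> S2 (output X)

"YXXXZX"


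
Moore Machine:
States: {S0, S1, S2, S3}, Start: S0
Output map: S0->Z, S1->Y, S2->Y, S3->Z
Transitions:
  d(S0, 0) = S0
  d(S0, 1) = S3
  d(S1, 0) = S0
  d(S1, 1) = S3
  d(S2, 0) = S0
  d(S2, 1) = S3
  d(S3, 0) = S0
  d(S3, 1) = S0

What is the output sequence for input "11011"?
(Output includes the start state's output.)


Start: S0 (output Z)
  --1--> S3 (output Z)
  --1--> S0 (output Z)
  --0--> S0 (output Z)
  --1--> S3 (output Z)
  --1--> S0 (output Z)

"ZZZZZZ"


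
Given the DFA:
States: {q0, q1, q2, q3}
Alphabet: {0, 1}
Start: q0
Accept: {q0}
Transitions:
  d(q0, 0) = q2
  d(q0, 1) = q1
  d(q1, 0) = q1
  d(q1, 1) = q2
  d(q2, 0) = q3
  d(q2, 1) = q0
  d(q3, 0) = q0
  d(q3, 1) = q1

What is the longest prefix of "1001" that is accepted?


Run the DFA, marking each prefix where the state is accepting:
  "" -> q0 [accept]
  "1" -> q1 [reject]
  "10" -> q1 [reject]
  "100" -> q1 [reject]
  "1001" -> q2 [reject]

""


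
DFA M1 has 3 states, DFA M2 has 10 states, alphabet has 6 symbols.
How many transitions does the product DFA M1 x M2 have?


Product DFA has 3 * 10 = 30 states.
Each has 6 transitions: 30 * 6 = 180

180


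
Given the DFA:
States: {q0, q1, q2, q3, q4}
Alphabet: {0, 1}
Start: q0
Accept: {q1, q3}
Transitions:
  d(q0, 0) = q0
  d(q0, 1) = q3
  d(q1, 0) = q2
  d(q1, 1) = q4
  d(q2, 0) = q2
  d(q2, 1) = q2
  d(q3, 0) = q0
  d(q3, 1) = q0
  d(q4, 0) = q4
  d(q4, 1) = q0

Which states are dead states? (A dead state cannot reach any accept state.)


Forward reachability from each state:
  q0 -> reaches accept state q3 (live)
  q1 -> reaches accept state q1 (live)
  q2 -> reaches {q2}, no accept state (dead)
  q3 -> reaches accept state q3 (live)
  q4 -> reaches accept state q3 (live)

{q2}


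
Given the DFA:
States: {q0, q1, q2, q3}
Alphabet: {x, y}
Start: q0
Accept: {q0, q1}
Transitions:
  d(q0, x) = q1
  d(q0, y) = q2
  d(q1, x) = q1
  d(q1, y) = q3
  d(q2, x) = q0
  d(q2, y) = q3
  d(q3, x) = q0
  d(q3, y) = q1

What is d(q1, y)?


Looking up transition d(q1, y)

q3


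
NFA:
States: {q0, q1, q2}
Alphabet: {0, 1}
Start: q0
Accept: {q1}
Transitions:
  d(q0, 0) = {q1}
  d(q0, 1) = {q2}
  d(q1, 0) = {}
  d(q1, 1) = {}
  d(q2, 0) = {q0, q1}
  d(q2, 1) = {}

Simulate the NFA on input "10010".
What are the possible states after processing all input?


Start: {q0}
  --1--> {q2}
  --0--> {q0, q1}
  --0--> {q1}
  --1--> {}
  --0--> {}

{} (empty set, no valid transitions)


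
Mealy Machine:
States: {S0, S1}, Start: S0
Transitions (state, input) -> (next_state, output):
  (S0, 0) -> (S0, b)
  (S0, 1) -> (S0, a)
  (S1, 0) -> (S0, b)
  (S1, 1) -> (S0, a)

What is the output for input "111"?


Step-by-step:
  (S0, 1) -> (S0, a)
  (S0, 1) -> (S0, a)
  (S0, 1) -> (S0, a)

"aaa"


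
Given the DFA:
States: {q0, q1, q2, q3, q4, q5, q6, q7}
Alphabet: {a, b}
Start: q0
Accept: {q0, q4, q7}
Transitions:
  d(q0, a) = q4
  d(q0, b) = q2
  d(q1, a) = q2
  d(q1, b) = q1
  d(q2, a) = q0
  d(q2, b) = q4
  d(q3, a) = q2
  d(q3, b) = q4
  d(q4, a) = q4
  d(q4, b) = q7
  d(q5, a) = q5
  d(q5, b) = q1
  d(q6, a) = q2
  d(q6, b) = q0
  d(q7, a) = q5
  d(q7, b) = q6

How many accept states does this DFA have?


Accept states listed: {q0, q4, q7}
Counting: q0(1) q4(2) q7(3)

3


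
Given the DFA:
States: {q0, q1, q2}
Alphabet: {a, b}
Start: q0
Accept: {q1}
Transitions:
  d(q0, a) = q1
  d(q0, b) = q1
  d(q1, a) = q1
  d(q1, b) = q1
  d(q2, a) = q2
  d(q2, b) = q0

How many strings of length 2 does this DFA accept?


Enumerating all length-2 strings:
  "aa" -> q1 [accept]
  "ab" -> q1 [accept]
  "ba" -> q1 [accept]
  "bb" -> q1 [accept]

4 out of 4


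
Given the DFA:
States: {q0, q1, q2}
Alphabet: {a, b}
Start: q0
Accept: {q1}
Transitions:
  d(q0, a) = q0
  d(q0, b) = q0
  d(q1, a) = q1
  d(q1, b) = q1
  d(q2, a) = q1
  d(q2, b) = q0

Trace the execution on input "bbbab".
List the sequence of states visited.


Input: bbbab
d(q0, b) = q0
d(q0, b) = q0
d(q0, b) = q0
d(q0, a) = q0
d(q0, b) = q0


q0 -> q0 -> q0 -> q0 -> q0 -> q0


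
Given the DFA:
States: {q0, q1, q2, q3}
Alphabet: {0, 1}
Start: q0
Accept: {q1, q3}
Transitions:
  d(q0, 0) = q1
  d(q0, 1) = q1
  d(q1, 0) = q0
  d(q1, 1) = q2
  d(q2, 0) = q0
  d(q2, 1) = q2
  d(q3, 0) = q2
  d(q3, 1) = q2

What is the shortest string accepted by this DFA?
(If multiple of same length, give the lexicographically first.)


BFS by string length (lex-first path to each state shown):
  len 0: q0<-""
  len 1: q1<-"0"
Found accept state at length 1.

"0"


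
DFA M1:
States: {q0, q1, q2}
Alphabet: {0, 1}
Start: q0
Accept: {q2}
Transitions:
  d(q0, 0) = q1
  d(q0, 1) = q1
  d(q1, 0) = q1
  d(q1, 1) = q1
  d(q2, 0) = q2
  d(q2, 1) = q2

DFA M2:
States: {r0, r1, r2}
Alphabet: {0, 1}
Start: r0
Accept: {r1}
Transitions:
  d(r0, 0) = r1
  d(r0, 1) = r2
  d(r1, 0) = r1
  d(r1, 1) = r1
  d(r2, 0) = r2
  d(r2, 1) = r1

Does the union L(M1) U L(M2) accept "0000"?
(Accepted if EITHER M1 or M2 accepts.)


M1: final=q1 accepted=False
M2: final=r1 accepted=True

Yes, union accepts


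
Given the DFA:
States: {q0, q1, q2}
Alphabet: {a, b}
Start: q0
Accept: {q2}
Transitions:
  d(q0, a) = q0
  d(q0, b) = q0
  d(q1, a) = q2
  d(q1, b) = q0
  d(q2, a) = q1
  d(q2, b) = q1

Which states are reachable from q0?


BFS from q0:
  layer 0: {q0}

{q0}


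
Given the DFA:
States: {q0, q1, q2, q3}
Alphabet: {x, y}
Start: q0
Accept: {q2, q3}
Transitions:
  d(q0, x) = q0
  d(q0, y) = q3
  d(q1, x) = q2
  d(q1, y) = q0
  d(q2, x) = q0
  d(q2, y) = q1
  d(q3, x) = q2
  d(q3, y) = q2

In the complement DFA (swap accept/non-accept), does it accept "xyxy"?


Trace: q0 -> q0 -> q3 -> q2 -> q1
Final: q1
Original accept: {q2, q3}
Complement: q1 is not in original accept

Yes, complement accepts (original rejects)


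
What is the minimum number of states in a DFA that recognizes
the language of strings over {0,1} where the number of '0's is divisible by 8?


States track (count of '0') mod 8.
Need 8 states: one per remainder 0..7; accept = remainder 0.

8


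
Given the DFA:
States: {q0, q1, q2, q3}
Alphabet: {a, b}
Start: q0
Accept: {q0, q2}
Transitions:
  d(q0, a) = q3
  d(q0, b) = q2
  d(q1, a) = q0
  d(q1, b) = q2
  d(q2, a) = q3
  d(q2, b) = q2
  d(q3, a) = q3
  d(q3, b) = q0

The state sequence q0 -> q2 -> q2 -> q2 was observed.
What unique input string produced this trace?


Trace back each transition to find the symbol:
  q0 --[b]--> q2
  q2 --[b]--> q2
  q2 --[b]--> q2

"bbb"


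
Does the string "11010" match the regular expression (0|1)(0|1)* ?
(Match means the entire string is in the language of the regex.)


|string| = 5; first = '1'; last = '0'

Yes, "11010" matches (0|1)(0|1)*


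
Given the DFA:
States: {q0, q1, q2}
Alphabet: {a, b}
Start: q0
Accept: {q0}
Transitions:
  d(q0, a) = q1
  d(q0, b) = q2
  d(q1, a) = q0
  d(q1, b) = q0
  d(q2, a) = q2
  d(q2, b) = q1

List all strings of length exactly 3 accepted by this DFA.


All strings of length 3: 8 total
Accepted: 2

"bba", "bbb"


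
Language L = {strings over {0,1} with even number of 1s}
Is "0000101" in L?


count('1') = 2; 2 mod 2 = 0

Yes, "0000101" is in L


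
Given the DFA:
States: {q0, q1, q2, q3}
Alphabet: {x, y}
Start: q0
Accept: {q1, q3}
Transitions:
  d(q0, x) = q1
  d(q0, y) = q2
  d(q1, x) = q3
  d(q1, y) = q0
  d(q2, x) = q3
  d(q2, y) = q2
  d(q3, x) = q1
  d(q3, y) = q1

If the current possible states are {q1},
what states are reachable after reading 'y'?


Apply transition on 'y' from each current state:
  d(q1, y) = q0

{q0}


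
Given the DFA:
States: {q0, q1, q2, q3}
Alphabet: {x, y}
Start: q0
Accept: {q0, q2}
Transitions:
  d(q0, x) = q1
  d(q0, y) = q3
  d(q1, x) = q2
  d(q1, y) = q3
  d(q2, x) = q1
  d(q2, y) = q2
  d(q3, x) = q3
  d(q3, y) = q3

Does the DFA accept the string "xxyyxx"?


Trace: q0 -> q1 -> q2 -> q2 -> q2 -> q1 -> q2
Final state: q2
Accept states: {q0, q2}

Yes, accepted (final state q2 is an accept state)


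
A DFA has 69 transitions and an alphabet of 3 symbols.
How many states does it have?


Each state has exactly one transition per symbol.
states = transitions / |alphabet| = 69 / 3 = 23

23


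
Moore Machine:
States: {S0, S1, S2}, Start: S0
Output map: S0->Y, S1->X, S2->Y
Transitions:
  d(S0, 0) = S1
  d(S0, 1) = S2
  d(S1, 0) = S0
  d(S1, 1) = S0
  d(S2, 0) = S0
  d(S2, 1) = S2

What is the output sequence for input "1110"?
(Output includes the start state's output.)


Start: S0 (output Y)
  --1--> S2 (output Y)
  --1--> S2 (output Y)
  --1--> S2 (output Y)
  --0--> S0 (output Y)

"YYYYY"


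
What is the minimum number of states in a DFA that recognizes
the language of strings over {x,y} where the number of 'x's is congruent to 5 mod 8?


States track (count of 'x') mod 8.
Need 8 states: one per remainder 0..7; accept = remainder 5.

8


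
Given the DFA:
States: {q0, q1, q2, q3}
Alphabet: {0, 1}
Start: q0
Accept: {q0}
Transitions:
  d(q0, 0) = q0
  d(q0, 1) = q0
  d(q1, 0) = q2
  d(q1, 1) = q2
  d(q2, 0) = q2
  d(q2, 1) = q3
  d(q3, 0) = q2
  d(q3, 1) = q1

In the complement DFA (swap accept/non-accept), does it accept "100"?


Trace: q0 -> q0 -> q0 -> q0
Final: q0
Original accept: {q0}
Complement: q0 is in original accept

No, complement rejects (original accepts)


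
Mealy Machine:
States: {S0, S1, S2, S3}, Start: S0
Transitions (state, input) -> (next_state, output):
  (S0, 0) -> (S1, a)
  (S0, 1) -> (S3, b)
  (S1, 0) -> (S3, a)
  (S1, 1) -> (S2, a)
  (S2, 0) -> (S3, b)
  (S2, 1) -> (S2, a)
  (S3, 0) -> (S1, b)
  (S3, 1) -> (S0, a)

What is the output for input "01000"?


Step-by-step:
  (S0, 0) -> (S1, a)
  (S1, 1) -> (S2, a)
  (S2, 0) -> (S3, b)
  (S3, 0) -> (S1, b)
  (S1, 0) -> (S3, a)

"aabba"


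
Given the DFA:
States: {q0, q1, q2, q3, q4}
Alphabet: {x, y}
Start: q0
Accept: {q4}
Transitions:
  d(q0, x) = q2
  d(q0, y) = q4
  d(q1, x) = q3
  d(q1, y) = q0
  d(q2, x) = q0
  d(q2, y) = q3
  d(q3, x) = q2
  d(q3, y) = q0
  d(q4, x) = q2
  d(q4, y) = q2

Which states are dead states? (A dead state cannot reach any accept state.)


Forward reachability from each state:
  q0 -> reaches accept state q4 (live)
  q1 -> reaches accept state q4 (live)
  q2 -> reaches accept state q4 (live)
  q3 -> reaches accept state q4 (live)
  q4 -> reaches accept state q4 (live)

None (all states can reach an accept state)


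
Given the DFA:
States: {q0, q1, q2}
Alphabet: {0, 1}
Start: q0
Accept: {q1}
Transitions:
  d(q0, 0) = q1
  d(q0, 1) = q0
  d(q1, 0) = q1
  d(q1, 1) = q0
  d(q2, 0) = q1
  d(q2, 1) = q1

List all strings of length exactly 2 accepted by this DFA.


All strings of length 2: 4 total
Accepted: 2

"00", "10"


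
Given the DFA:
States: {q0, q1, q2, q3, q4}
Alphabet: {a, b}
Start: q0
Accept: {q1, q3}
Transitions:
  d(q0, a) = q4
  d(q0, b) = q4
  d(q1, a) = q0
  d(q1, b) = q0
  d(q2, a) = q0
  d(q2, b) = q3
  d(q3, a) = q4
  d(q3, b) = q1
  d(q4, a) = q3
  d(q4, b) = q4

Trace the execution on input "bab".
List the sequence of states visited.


Input: bab
d(q0, b) = q4
d(q4, a) = q3
d(q3, b) = q1


q0 -> q4 -> q3 -> q1


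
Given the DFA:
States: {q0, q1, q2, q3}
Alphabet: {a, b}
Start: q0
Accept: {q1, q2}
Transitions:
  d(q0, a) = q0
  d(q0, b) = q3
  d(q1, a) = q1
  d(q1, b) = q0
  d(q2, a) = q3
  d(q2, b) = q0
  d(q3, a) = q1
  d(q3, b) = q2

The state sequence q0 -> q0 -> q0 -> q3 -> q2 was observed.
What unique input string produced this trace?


Trace back each transition to find the symbol:
  q0 --[a]--> q0
  q0 --[a]--> q0
  q0 --[b]--> q3
  q3 --[b]--> q2

"aabb"


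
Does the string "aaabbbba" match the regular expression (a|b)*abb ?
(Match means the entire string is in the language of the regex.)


|string| = 8; first = 'a'; last = 'a'

No, "aaabbbba" does not match (a|b)*abb


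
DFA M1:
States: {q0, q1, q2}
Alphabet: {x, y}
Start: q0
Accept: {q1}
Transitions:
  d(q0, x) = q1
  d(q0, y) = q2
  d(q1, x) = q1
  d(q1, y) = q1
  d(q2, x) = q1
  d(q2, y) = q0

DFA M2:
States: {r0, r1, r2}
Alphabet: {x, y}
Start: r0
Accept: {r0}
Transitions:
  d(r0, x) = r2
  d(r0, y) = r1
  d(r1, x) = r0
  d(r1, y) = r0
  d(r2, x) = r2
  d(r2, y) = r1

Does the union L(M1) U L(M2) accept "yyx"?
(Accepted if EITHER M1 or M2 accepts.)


M1: final=q1 accepted=True
M2: final=r2 accepted=False

Yes, union accepts


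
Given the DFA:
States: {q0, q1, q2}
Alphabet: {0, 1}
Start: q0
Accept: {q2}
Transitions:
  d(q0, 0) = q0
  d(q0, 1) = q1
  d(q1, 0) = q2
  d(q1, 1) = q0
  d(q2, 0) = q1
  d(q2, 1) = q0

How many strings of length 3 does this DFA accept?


Enumerating all length-3 strings:
  "000" -> q0 [reject]
  "001" -> q1 [reject]
  "010" -> q2 [accept]
  "011" -> q0 [reject]
  "100" -> q1 [reject]
  "101" -> q0 [reject]
  "110" -> q0 [reject]
  "111" -> q1 [reject]

1 out of 8


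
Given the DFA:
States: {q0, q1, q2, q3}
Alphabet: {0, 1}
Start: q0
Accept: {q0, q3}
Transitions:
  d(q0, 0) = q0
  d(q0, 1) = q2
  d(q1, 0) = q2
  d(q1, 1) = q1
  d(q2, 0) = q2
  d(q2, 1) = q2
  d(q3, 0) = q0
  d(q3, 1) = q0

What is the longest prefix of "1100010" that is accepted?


Run the DFA, marking each prefix where the state is accepting:
  "" -> q0 [accept]
  "1" -> q2 [reject]
  "11" -> q2 [reject]
  "110" -> q2 [reject]
  "1100" -> q2 [reject]
  "11000" -> q2 [reject]
  "110001" -> q2 [reject]
  "1100010" -> q2 [reject]

""


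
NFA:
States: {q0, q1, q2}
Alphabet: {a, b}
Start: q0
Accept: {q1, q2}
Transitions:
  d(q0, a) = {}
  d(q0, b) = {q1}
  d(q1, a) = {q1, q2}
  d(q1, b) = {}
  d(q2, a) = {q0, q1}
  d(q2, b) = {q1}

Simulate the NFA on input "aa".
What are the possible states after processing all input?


Start: {q0}
  --a--> {}
  --a--> {}

{} (empty set, no valid transitions)


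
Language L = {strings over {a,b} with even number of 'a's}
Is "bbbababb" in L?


count('a') = 2; 2 mod 2 = 0

Yes, "bbbababb" is in L


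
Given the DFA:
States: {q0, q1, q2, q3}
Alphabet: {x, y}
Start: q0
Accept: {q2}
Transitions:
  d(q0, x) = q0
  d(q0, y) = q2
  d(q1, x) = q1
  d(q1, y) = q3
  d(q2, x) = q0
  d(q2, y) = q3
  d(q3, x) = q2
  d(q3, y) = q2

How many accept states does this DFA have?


Accept states listed: {q2}
Counting: q2(1)

1


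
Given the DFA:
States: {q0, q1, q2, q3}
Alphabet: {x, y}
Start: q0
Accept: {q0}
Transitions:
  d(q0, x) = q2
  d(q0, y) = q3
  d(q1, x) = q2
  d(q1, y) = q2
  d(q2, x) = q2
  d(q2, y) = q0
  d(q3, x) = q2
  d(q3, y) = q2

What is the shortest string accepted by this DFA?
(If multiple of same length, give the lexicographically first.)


BFS by string length (lex-first path to each state shown):
  len 0: q0<-""
Found accept state at length 0.

"" (empty string)


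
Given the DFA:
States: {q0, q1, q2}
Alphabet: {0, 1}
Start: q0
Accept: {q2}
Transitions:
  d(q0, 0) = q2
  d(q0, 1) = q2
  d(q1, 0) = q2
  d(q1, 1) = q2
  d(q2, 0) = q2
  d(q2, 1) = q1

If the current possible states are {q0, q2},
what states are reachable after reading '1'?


Apply transition on '1' from each current state:
  d(q0, 1) = q2
  d(q2, 1) = q1

{q1, q2}


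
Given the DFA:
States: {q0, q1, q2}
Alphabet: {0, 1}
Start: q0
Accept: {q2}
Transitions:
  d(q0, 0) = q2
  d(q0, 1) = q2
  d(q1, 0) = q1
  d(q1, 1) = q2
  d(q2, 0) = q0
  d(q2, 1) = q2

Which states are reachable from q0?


BFS from q0:
  layer 0: {q0}
  layer 1: {q2}

{q0, q2}


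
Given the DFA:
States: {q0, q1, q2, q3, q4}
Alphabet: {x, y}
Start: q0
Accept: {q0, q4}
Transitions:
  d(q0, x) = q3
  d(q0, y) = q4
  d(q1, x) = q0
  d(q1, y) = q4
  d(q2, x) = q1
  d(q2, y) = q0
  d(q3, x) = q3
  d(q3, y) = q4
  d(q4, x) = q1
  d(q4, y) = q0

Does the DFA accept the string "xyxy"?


Trace: q0 -> q3 -> q4 -> q1 -> q4
Final state: q4
Accept states: {q0, q4}

Yes, accepted (final state q4 is an accept state)


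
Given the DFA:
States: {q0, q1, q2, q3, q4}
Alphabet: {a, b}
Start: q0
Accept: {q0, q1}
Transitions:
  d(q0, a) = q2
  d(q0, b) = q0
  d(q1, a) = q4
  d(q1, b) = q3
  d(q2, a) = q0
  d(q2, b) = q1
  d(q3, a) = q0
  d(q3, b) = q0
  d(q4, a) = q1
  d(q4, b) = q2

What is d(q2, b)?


Looking up transition d(q2, b)

q1


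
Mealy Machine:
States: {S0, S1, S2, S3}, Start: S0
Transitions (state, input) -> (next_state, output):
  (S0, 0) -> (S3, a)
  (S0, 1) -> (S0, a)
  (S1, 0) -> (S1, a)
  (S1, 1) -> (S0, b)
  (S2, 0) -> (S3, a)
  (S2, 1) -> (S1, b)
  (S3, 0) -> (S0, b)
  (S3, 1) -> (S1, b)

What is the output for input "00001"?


Step-by-step:
  (S0, 0) -> (S3, a)
  (S3, 0) -> (S0, b)
  (S0, 0) -> (S3, a)
  (S3, 0) -> (S0, b)
  (S0, 1) -> (S0, a)

"ababa"


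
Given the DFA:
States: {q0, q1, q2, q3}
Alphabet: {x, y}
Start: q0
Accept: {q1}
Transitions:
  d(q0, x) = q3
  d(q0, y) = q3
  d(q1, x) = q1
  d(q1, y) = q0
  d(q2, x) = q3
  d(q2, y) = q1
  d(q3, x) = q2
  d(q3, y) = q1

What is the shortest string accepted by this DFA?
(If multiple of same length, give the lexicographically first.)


BFS by string length (lex-first path to each state shown):
  len 0: q0<-""
  len 1: q3<-"x"
  len 2: q1<-"xy", q2<-"xx"
Found accept state at length 2.

"xy"


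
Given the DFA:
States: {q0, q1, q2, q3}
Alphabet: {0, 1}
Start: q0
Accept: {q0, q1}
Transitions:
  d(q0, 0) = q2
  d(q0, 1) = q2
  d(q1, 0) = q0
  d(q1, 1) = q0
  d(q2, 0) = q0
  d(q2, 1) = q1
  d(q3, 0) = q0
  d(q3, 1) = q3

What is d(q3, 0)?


Looking up transition d(q3, 0)

q0


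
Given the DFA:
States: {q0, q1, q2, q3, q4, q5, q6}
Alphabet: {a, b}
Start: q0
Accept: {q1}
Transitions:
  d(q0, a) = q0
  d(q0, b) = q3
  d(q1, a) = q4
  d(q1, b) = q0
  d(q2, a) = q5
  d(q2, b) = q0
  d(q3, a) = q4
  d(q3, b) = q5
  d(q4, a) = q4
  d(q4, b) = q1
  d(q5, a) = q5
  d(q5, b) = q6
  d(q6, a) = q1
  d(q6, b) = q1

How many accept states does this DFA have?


Accept states listed: {q1}
Counting: q1(1)

1


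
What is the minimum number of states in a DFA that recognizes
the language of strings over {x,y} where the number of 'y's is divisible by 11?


States track (count of 'y') mod 11.
Need 11 states: one per remainder 0..10; accept = remainder 0.

11


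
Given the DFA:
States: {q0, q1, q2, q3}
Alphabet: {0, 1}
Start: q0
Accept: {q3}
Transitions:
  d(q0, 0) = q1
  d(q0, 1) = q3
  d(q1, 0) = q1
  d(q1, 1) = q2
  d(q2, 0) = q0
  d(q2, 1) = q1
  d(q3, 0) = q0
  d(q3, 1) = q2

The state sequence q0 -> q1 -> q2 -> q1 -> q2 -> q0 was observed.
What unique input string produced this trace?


Trace back each transition to find the symbol:
  q0 --[0]--> q1
  q1 --[1]--> q2
  q2 --[1]--> q1
  q1 --[1]--> q2
  q2 --[0]--> q0

"01110"


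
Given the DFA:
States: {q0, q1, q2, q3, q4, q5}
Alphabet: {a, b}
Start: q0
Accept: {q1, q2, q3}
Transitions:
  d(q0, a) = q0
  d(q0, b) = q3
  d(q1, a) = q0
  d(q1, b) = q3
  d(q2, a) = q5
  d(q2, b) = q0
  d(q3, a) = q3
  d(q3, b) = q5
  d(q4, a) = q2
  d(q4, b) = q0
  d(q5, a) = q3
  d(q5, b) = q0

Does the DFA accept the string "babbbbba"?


Trace: q0 -> q3 -> q3 -> q5 -> q0 -> q3 -> q5 -> q0 -> q0
Final state: q0
Accept states: {q1, q2, q3}

No, rejected (final state q0 is not an accept state)


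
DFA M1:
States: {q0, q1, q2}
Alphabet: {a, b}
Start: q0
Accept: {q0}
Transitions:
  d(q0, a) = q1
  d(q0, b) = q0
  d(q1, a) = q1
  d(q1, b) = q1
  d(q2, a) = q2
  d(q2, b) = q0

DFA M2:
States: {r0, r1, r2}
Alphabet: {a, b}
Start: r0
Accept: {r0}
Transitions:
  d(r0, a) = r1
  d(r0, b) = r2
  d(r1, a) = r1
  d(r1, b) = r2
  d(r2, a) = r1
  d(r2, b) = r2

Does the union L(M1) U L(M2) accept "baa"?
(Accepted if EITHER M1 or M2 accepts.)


M1: final=q1 accepted=False
M2: final=r1 accepted=False

No, union rejects (neither accepts)


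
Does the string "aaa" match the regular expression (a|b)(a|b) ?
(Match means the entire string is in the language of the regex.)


|string| = 3; first = 'a'; last = 'a'

No, "aaa" does not match (a|b)(a|b)


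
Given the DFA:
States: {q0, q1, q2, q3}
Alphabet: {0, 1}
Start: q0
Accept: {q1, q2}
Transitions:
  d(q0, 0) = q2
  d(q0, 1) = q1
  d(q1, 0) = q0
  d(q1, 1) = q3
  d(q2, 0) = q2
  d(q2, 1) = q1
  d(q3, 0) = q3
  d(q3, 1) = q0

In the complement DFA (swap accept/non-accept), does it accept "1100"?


Trace: q0 -> q1 -> q3 -> q3 -> q3
Final: q3
Original accept: {q1, q2}
Complement: q3 is not in original accept

Yes, complement accepts (original rejects)


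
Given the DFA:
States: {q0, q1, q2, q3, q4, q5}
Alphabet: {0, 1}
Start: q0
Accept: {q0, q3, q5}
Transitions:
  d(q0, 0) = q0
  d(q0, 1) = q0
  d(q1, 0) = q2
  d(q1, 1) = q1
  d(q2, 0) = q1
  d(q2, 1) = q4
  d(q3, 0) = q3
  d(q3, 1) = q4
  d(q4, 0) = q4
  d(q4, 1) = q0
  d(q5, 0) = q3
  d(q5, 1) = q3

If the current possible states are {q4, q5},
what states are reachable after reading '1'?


Apply transition on '1' from each current state:
  d(q4, 1) = q0
  d(q5, 1) = q3

{q0, q3}


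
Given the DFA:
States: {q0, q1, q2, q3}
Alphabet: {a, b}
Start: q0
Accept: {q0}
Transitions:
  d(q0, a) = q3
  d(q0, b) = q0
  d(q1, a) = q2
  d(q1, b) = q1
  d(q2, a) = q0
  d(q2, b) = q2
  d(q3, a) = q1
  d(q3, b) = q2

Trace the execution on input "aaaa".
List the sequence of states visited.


Input: aaaa
d(q0, a) = q3
d(q3, a) = q1
d(q1, a) = q2
d(q2, a) = q0


q0 -> q3 -> q1 -> q2 -> q0


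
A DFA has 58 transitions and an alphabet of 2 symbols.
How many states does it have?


Each state has exactly one transition per symbol.
states = transitions / |alphabet| = 58 / 2 = 29

29


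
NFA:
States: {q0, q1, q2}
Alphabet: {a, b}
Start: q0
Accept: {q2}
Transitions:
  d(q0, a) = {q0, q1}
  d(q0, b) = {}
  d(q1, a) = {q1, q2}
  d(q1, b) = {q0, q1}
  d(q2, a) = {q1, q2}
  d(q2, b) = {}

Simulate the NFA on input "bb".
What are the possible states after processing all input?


Start: {q0}
  --b--> {}
  --b--> {}

{} (empty set, no valid transitions)


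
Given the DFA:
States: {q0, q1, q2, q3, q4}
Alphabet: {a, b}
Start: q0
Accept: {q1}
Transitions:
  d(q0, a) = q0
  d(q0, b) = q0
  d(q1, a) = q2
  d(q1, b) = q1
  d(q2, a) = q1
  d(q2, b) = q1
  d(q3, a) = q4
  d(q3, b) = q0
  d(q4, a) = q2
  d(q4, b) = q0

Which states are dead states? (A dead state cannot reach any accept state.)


Forward reachability from each state:
  q0 -> reaches {q0}, no accept state (dead)
  q1 -> reaches accept state q1 (live)
  q2 -> reaches accept state q1 (live)
  q3 -> reaches accept state q1 (live)
  q4 -> reaches accept state q1 (live)

{q0}


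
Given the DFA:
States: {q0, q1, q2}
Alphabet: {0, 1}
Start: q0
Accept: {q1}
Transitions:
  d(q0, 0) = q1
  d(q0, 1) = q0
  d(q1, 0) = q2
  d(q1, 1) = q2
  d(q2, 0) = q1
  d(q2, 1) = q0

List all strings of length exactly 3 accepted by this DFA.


All strings of length 3: 8 total
Accepted: 3

"000", "010", "110"


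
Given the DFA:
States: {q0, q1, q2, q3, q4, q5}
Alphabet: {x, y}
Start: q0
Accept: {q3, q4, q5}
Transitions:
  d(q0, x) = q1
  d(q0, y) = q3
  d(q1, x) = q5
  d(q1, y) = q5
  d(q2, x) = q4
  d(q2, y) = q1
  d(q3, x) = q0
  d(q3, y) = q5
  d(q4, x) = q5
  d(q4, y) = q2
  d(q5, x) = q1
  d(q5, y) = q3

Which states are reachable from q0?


BFS from q0:
  layer 0: {q0}
  layer 1: {q1, q3}
  layer 2: {q5}

{q0, q1, q3, q5}


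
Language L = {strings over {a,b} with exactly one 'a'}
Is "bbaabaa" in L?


count('a') = 4

No, "bbaabaa" is not in L


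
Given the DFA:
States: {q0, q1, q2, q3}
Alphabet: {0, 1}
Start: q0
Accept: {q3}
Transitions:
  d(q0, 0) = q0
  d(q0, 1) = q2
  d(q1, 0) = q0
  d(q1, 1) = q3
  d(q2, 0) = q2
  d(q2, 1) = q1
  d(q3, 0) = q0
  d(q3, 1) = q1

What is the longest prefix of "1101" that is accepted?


Run the DFA, marking each prefix where the state is accepting:
  "" -> q0 [reject]
  "1" -> q2 [reject]
  "11" -> q1 [reject]
  "110" -> q0 [reject]
  "1101" -> q2 [reject]

No prefix is accepted


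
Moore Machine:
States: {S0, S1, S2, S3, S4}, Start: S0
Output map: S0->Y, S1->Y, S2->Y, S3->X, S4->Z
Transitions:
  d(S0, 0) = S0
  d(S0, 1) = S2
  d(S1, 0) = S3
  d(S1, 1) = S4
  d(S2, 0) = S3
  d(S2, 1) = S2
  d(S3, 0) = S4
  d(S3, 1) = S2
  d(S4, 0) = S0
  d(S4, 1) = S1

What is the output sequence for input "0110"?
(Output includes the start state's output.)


Start: S0 (output Y)
  --0--> S0 (output Y)
  --1--> S2 (output Y)
  --1--> S2 (output Y)
  --0--> S3 (output X)

"YYYYX"


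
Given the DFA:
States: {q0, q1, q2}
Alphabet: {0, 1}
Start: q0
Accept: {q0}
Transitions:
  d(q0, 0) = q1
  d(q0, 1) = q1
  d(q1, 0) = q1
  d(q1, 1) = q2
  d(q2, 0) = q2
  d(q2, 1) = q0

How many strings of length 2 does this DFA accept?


Enumerating all length-2 strings:
  "00" -> q1 [reject]
  "01" -> q2 [reject]
  "10" -> q1 [reject]
  "11" -> q2 [reject]

0 out of 4


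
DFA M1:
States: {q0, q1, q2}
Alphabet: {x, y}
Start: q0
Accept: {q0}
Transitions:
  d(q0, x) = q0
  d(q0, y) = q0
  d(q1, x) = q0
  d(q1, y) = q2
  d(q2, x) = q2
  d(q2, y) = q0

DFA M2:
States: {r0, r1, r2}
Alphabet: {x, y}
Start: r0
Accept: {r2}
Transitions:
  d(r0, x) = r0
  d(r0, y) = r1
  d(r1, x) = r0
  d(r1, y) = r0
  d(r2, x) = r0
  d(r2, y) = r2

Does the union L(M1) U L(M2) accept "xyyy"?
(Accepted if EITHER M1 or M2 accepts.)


M1: final=q0 accepted=True
M2: final=r1 accepted=False

Yes, union accepts


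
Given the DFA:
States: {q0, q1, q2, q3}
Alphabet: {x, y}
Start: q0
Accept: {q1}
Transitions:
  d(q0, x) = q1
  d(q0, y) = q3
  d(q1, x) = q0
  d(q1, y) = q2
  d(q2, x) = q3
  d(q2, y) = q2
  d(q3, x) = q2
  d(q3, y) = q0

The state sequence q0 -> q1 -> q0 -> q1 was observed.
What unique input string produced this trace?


Trace back each transition to find the symbol:
  q0 --[x]--> q1
  q1 --[x]--> q0
  q0 --[x]--> q1

"xxx"


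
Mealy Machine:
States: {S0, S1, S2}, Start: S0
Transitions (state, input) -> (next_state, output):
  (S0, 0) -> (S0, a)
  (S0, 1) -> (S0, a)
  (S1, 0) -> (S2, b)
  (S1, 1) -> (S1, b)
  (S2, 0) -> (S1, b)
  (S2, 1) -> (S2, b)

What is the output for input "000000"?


Step-by-step:
  (S0, 0) -> (S0, a)
  (S0, 0) -> (S0, a)
  (S0, 0) -> (S0, a)
  (S0, 0) -> (S0, a)
  (S0, 0) -> (S0, a)
  (S0, 0) -> (S0, a)

"aaaaaa"


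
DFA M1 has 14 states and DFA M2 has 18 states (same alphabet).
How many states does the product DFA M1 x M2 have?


Product construction pairs every M1 state with every M2 state.
14 * 18 = 252

252


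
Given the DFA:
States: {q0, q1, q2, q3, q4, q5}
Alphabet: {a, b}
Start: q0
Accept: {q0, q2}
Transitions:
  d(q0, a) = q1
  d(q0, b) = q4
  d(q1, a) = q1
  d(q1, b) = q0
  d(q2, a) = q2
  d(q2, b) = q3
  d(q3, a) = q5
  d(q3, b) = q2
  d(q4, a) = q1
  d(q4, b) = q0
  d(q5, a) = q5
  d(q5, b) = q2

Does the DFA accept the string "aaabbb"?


Trace: q0 -> q1 -> q1 -> q1 -> q0 -> q4 -> q0
Final state: q0
Accept states: {q0, q2}

Yes, accepted (final state q0 is an accept state)


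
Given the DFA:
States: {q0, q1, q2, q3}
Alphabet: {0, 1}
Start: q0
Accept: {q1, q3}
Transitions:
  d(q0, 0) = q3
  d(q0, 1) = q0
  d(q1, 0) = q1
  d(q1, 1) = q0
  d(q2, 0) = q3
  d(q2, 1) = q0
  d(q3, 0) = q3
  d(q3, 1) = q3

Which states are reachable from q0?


BFS from q0:
  layer 0: {q0}
  layer 1: {q3}

{q0, q3}


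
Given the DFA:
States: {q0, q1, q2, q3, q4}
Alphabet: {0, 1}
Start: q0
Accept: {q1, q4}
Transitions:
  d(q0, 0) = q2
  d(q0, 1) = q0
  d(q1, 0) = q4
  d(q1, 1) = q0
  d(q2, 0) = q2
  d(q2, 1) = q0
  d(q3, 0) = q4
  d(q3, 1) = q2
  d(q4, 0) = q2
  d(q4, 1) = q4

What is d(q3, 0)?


Looking up transition d(q3, 0)

q4


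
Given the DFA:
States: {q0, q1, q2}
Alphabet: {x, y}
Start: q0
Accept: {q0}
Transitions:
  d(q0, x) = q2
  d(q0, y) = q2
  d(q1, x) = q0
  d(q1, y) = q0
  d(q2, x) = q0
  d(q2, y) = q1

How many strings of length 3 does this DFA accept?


Enumerating all length-3 strings:
  "xxx" -> q2 [reject]
  "xxy" -> q2 [reject]
  "xyx" -> q0 [accept]
  "xyy" -> q0 [accept]
  "yxx" -> q2 [reject]
  "yxy" -> q2 [reject]
  "yyx" -> q0 [accept]
  "yyy" -> q0 [accept]

4 out of 8


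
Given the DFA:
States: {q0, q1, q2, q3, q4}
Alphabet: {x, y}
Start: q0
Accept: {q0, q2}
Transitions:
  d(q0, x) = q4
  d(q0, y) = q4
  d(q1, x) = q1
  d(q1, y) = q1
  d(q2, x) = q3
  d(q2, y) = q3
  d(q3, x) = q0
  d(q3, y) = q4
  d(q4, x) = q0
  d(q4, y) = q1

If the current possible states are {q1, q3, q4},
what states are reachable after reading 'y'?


Apply transition on 'y' from each current state:
  d(q1, y) = q1
  d(q3, y) = q4
  d(q4, y) = q1

{q1, q4}


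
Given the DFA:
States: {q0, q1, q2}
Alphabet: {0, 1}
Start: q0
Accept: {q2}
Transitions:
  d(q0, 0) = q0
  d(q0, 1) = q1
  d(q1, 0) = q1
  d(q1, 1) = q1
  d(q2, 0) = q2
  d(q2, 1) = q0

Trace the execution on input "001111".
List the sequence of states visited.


Input: 001111
d(q0, 0) = q0
d(q0, 0) = q0
d(q0, 1) = q1
d(q1, 1) = q1
d(q1, 1) = q1
d(q1, 1) = q1


q0 -> q0 -> q0 -> q1 -> q1 -> q1 -> q1


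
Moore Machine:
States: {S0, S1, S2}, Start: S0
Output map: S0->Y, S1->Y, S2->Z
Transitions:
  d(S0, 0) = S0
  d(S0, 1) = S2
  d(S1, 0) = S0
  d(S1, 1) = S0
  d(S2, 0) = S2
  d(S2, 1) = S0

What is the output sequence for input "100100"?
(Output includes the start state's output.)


Start: S0 (output Y)
  --1--> S2 (output Z)
  --0--> S2 (output Z)
  --0--> S2 (output Z)
  --1--> S0 (output Y)
  --0--> S0 (output Y)
  --0--> S0 (output Y)

"YZZZYYY"


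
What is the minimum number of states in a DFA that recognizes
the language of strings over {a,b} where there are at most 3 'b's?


States: count = 0, 1, ..., 3 (all accepting; 4 states), plus a dead state for count > 3.
Total: 4 + 1 = 5.

5


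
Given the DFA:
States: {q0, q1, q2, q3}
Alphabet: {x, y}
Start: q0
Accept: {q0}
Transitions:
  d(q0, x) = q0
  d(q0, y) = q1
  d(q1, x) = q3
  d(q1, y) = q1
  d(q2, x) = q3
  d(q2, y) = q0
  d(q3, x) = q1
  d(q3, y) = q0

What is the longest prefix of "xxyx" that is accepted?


Run the DFA, marking each prefix where the state is accepting:
  "" -> q0 [accept]
  "x" -> q0 [accept]
  "xx" -> q0 [accept]
  "xxy" -> q1 [reject]
  "xxyx" -> q3 [reject]

"xx"


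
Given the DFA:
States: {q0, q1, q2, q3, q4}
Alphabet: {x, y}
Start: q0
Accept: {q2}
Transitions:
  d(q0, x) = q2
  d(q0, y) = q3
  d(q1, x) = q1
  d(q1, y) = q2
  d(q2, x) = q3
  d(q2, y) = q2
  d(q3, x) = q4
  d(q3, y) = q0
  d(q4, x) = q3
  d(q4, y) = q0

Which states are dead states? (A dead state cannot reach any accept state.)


Forward reachability from each state:
  q0 -> reaches accept state q2 (live)
  q1 -> reaches accept state q2 (live)
  q2 -> reaches accept state q2 (live)
  q3 -> reaches accept state q2 (live)
  q4 -> reaches accept state q2 (live)

None (all states can reach an accept state)


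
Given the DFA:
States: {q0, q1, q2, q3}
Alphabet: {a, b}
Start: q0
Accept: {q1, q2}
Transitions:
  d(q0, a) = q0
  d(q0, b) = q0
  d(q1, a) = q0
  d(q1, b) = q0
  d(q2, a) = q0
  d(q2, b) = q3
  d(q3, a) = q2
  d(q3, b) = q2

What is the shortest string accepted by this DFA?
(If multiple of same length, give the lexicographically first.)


BFS by string length (lex-first path to each state shown):
  len 0: q0<-""
  len 1: q0<-"a"
  len 2: q0<-"aa"
  len 3: q0<-"aaa"
  len 4: q0<-"aaaa"
  len 5: q0<-"aaaaa"
  len 6: q0<-"aaaaaa"
  len 7: q0<-"aaaaaaa"
  len 8: q0<-"aaaaaaaa"

No string accepted (empty language)


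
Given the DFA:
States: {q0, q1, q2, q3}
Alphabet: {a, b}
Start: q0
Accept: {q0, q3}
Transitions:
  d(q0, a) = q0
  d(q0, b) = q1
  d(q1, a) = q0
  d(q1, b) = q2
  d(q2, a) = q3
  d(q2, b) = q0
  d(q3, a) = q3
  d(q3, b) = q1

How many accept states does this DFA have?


Accept states listed: {q0, q3}
Counting: q0(1) q3(2)

2


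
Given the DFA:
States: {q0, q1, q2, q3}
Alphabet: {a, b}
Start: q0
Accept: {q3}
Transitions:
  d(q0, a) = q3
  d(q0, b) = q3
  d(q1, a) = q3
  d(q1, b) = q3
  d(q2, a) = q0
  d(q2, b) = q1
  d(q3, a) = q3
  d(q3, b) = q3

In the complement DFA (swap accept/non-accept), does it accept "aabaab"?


Trace: q0 -> q3 -> q3 -> q3 -> q3 -> q3 -> q3
Final: q3
Original accept: {q3}
Complement: q3 is in original accept

No, complement rejects (original accepts)


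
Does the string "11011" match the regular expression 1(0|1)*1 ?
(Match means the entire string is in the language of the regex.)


|string| = 5; first = '1'; last = '1'

Yes, "11011" matches 1(0|1)*1


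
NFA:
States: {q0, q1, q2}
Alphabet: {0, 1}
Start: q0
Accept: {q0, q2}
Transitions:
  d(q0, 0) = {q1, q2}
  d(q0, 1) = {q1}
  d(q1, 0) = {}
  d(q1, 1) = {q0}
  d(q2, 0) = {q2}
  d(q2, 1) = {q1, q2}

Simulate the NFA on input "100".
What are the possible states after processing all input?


Start: {q0}
  --1--> {q1}
  --0--> {}
  --0--> {}

{} (empty set, no valid transitions)
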